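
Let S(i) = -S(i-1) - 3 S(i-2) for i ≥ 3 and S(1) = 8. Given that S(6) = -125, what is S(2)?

Let S(2) = v.
S(3) = -24 - v
S(4) = 24 - 2v
S(5) = 48 + 5v
S(6) = -120 + v
So -120 + v = -125, giving v = -5.

-5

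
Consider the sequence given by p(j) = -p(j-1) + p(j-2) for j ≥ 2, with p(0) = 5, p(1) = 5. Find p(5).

p(2) = -5 + 5 = 0
p(3) = -0 + 5 = 5
p(4) = -5 + 0 = -5
p(5) = -(-5) + 5 = 10

10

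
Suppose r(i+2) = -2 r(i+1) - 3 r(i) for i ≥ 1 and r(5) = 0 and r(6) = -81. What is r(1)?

Rearranging, r(i-2) = (r(i) + 2 r(i-1)) / -3.
r(4) = (-81 + 2(0)) / -3 = -81/-3 = 27
r(3) = (0 + 2(27)) / -3 = 54/-3 = -18
r(2) = (27 + 2(-18)) / -3 = -9/-3 = 3
r(1) = (-18 + 2(3)) / -3 = -12/-3 = 4

4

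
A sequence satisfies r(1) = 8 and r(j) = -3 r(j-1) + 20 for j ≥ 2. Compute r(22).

The fixed point is 20/(1 + 3) = 5, so r(j) - 5 = -3(r(j-1) - 5).
Hence r(j) = 3·(-3)^{j-1} + 5.
r(22) = 3·(-3)^{21} + 5 = 3·-10460353203 + 5 = -31381059604.

-31381059604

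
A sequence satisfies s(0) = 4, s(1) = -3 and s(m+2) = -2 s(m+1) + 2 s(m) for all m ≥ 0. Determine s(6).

s(2) = -2(-3) + 2(4) = 14
s(3) = -2(14) + 2(-3) = -34
s(4) = -2(-34) + 2(14) = 96
s(5) = -2(96) + 2(-34) = -260
s(6) = -2(-260) + 2(96) = 712

712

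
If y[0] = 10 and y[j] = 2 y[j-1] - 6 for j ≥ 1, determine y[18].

The fixed point is -6/(1 - 2) = 6, so y[j] - 6 = 2(y[j-1] - 6).
Hence y[j] = 4·2^j + 6.
y[18] = 4·2^{18} + 6 = 4·262144 + 6 = 1048582.

1048582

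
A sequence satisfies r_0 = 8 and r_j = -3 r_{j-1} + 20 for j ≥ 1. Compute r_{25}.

The fixed point is 20/(1 + 3) = 5, so r_j - 5 = -3(r_{j-1} - 5).
Hence r_j = 3·(-3)^j + 5.
r_{25} = 3·(-3)^{25} + 5 = 3·-847288609443 + 5 = -2541865828324.

-2541865828324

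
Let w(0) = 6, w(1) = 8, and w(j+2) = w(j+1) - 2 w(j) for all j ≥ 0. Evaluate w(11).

w(2) = 8 - 2·6 = -4
w(3) = (-4) - 2·8 = -20
w(4) = (-20) - 2·(-4) = -12
w(5) = (-12) - 2·(-20) = 28
w(6) = 28 - 2·(-12) = 52
w(7) = 52 - 2·28 = -4
w(8) = (-4) - 2·52 = -108
w(9) = (-108) - 2·(-4) = -100
w(10) = (-100) - 2·(-108) = 116
w(11) = 116 - 2·(-100) = 316

316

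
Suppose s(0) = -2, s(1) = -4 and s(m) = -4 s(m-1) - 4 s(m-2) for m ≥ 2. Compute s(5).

-576

s(2) = -4·(-4) - 4·(-2) = 24
s(3) = -4·24 - 4·(-4) = -80
s(4) = -4·(-80) - 4·24 = 224
s(5) = -4·224 - 4·(-80) = -576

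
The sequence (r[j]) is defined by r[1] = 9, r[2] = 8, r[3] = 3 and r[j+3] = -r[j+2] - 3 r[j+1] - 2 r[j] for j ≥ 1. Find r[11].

r[4] = -3 - 3*8 - 2*9 = -45
r[5] = -(-45) - 3*3 - 2*8 = 20
r[6] = -20 - 3*(-45) - 2*3 = 109
r[7] = -109 - 3*20 - 2*(-45) = -79
r[8] = -(-79) - 3*109 - 2*20 = -288
r[9] = -(-288) - 3*(-79) - 2*109 = 307
r[10] = -307 - 3*(-288) - 2*(-79) = 715
r[11] = -715 - 3*307 - 2*(-288) = -1060

-1060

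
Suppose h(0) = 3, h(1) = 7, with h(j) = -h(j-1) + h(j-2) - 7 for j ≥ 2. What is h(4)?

-29

h(2) = -7 + 3 - 7 = -11
h(3) = -(-11) + 7 - 7 = 11
h(4) = -11 + (-11) - 7 = -29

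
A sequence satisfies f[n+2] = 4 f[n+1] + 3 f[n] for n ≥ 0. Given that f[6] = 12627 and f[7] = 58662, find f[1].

6

Rearranging, f[n-2] = (f[n] - 4 f[n-1]) / 3.
f[5] = (58662 - 4(12627)) / 3 = 8154/3 = 2718
f[4] = (12627 - 4(2718)) / 3 = 1755/3 = 585
f[3] = (2718 - 4(585)) / 3 = 378/3 = 126
f[2] = (585 - 4(126)) / 3 = 81/3 = 27
f[1] = (126 - 4(27)) / 3 = 18/3 = 6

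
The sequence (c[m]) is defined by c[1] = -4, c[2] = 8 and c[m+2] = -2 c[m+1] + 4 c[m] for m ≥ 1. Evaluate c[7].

c[3] = -2(8) + 4(-4) = -32
c[4] = -2(-32) + 4(8) = 96
c[5] = -2(96) + 4(-32) = -320
c[6] = -2(-320) + 4(96) = 1024
c[7] = -2(1024) + 4(-320) = -3328

-3328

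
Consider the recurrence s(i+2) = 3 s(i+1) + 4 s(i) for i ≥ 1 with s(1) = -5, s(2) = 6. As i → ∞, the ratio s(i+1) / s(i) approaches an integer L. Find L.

4

The characteristic equation is r^2 - 3r - 4 = 0, which factors as (r - 4)(r + 1) = 0.
So the roots are 4 and -1. Since |4| > |-1| and the coefficient of 4^i is non-zero, the ratio tends to 4.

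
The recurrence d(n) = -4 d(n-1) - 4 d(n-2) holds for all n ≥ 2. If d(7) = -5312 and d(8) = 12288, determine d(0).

Rearranging, d(n-2) = (d(n) + 4 d(n-1)) / -4.
d(6) = (12288 + 4(-5312)) / -4 = -8960/-4 = 2240
d(5) = (-5312 + 4(2240)) / -4 = 3648/-4 = -912
d(4) = (2240 + 4(-912)) / -4 = -1408/-4 = 352
d(3) = (-912 + 4(352)) / -4 = 496/-4 = -124
d(2) = (352 + 4(-124)) / -4 = -144/-4 = 36
d(1) = (-124 + 4(36)) / -4 = 20/-4 = -5
d(0) = (36 + 4(-5)) / -4 = 16/-4 = -4

-4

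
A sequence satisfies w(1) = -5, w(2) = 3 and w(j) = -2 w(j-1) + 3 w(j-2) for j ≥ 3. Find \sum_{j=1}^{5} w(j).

w(3) = -2(3) + 3(-5) = -21
w(4) = -2(-21) + 3(3) = 51
w(5) = -2(51) + 3(-21) = -165
Sum = (-5) + 3 + (-21) + 51 + (-165) = -137

-137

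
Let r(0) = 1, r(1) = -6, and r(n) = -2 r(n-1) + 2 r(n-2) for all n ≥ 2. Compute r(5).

-296

r(2) = -2*(-6) + 2*1 = 14
r(3) = -2*14 + 2*(-6) = -40
r(4) = -2*(-40) + 2*14 = 108
r(5) = -2*108 + 2*(-40) = -296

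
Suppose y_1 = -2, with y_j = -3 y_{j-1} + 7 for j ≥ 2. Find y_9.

-24602

y_2 = -3(-2) + 7 = 13
y_3 = -3(13) + 7 = -32
y_4 = -3(-32) + 7 = 103
y_5 = -3(103) + 7 = -302
y_6 = -3(-302) + 7 = 913
y_7 = -3(913) + 7 = -2732
y_8 = -3(-2732) + 7 = 8203
y_9 = -3(8203) + 7 = -24602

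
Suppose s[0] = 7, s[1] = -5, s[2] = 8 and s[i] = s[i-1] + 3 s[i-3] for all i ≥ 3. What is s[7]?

s[3] = 8 + 3*7 = 29
s[4] = 29 + 3*(-5) = 14
s[5] = 14 + 3*8 = 38
s[6] = 38 + 3*29 = 125
s[7] = 125 + 3*14 = 167

167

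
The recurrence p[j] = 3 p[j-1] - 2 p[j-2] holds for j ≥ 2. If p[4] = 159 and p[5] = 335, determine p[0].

-6

Rearranging, p[j-2] = (p[j] - 3 p[j-1]) / -2.
p[3] = (335 - 3*159) / -2 = -142/-2 = 71
p[2] = (159 - 3*71) / -2 = -54/-2 = 27
p[1] = (71 - 3*27) / -2 = -10/-2 = 5
p[0] = (27 - 3*5) / -2 = 12/-2 = -6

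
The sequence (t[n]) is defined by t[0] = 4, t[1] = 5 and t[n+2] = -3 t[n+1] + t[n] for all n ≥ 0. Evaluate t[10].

-162305

t[2] = -3·5 + 4 = -11
t[3] = -3·(-11) + 5 = 38
t[4] = -3·38 + (-11) = -125
t[5] = -3·(-125) + 38 = 413
t[6] = -3·413 + (-125) = -1364
t[7] = -3·(-1364) + 413 = 4505
t[8] = -3·4505 + (-1364) = -14879
t[9] = -3·(-14879) + 4505 = 49142
t[10] = -3·49142 + (-14879) = -162305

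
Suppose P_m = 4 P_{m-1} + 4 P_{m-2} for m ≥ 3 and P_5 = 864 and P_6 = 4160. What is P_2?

Rearranging, P_{m-2} = (P_m - 4 P_{m-1}) / 4.
P_4 = (4160 - 4*864) / 4 = 704/4 = 176
P_3 = (864 - 4*176) / 4 = 160/4 = 40
P_2 = (176 - 4*40) / 4 = 16/4 = 4

4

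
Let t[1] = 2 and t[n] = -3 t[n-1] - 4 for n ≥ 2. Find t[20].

-3486784402

The fixed point is -4/(1 + 3) = -1, so t[n] + 1 = -3(t[n-1] + 1).
Hence t[n] = 3·(-3)^{n-1} - 1.
t[20] = 3·(-3)^{19} - 1 = 3·-1162261467 - 1 = -3486784402.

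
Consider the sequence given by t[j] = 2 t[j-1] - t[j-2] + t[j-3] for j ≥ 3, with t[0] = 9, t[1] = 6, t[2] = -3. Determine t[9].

33

t[3] = 2·(-3) - 6 + 9 = -3
t[4] = 2·(-3) - (-3) + 6 = 3
t[5] = 2·3 - (-3) + (-3) = 6
t[6] = 2·6 - 3 + (-3) = 6
t[7] = 2·6 - 6 + 3 = 9
t[8] = 2·9 - 6 + 6 = 18
t[9] = 2·18 - 9 + 6 = 33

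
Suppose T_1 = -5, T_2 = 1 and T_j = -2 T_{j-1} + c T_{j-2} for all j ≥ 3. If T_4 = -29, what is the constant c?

T_3 = -2 - 5c
T_4 = 4 + 11c
So 4 + 11c = -29, giving c = -3.

-3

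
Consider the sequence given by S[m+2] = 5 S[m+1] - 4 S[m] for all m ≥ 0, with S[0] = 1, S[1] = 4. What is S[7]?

S[2] = 5(4) - 4(1) = 16
S[3] = 5(16) - 4(4) = 64
S[4] = 5(64) - 4(16) = 256
S[5] = 5(256) - 4(64) = 1024
S[6] = 5(1024) - 4(256) = 4096
S[7] = 5(4096) - 4(1024) = 16384

16384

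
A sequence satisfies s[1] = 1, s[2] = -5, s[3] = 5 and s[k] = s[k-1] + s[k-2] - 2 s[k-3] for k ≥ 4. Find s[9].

s[4] = 5 + (-5) - 2*1 = -2
s[5] = (-2) + 5 - 2*(-5) = 13
s[6] = 13 + (-2) - 2*5 = 1
s[7] = 1 + 13 - 2*(-2) = 18
s[8] = 18 + 1 - 2*13 = -7
s[9] = (-7) + 18 - 2*1 = 9

9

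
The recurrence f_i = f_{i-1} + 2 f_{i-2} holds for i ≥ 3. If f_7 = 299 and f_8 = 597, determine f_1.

Rearranging, f_{i-2} = (f_i - f_{i-1}) / 2.
f_6 = (597 - 299) / 2 = 298/2 = 149
f_5 = (299 - 149) / 2 = 150/2 = 75
f_4 = (149 - 75) / 2 = 74/2 = 37
f_3 = (75 - 37) / 2 = 38/2 = 19
f_2 = (37 - 19) / 2 = 18/2 = 9
f_1 = (19 - 9) / 2 = 10/2 = 5

5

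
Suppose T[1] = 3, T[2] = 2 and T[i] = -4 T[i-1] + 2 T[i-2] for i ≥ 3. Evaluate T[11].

-404512

T[3] = -4·2 + 2·3 = -2
T[4] = -4·(-2) + 2·2 = 12
T[5] = -4·12 + 2·(-2) = -52
T[6] = -4·(-52) + 2·12 = 232
T[7] = -4·232 + 2·(-52) = -1032
T[8] = -4·(-1032) + 2·232 = 4592
T[9] = -4·4592 + 2·(-1032) = -20432
T[10] = -4·(-20432) + 2·4592 = 90912
T[11] = -4·90912 + 2·(-20432) = -404512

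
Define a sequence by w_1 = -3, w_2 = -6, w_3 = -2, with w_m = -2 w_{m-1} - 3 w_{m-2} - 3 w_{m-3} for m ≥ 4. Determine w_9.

-218

w_4 = -2(-2) - 3(-6) - 3(-3) = 31
w_5 = -2(31) - 3(-2) - 3(-6) = -38
w_6 = -2(-38) - 3(31) - 3(-2) = -11
w_7 = -2(-11) - 3(-38) - 3(31) = 43
w_8 = -2(43) - 3(-11) - 3(-38) = 61
w_9 = -2(61) - 3(43) - 3(-11) = -218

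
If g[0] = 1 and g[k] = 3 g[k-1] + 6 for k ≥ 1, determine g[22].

The fixed point is 6/(1 - 3) = -3, so g[k] + 3 = 3(g[k-1] + 3).
Hence g[k] = 4·3^k - 3.
g[22] = 4·3^{22} - 3 = 4·31381059609 - 3 = 125524238433.

125524238433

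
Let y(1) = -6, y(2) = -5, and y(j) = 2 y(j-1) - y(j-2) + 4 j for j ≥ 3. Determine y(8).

y(3) = 2·(-5) - (-6) + 12 = 8
y(4) = 2·8 - (-5) + 16 = 37
y(5) = 2·37 - 8 + 20 = 86
y(6) = 2·86 - 37 + 24 = 159
y(7) = 2·159 - 86 + 28 = 260
y(8) = 2·260 - 159 + 32 = 393

393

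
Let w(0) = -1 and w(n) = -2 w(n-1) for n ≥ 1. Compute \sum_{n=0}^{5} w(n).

21

w(1) = -2(-1) = 2
w(2) = -2(2) = -4
w(3) = -2(-4) = 8
w(4) = -2(8) = -16
w(5) = -2(-16) = 32
Sum = (-1) + 2 + (-4) + 8 + (-16) + 32 = 21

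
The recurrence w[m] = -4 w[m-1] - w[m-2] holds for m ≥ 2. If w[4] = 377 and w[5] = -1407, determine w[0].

1

Rearranging, w[m-2] = -(w[m] + 4 w[m-1]).
w[3] = -(-1407 + 4*377) = -101
w[2] = -(377 + 4*(-101)) = 27
w[1] = -(-101 + 4*27) = -7
w[0] = -(27 + 4*(-7)) = 1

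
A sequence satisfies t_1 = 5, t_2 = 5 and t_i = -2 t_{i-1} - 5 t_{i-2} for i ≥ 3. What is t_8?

t_3 = -2*5 - 5*5 = -35
t_4 = -2*(-35) - 5*5 = 45
t_5 = -2*45 - 5*(-35) = 85
t_6 = -2*85 - 5*45 = -395
t_7 = -2*(-395) - 5*85 = 365
t_8 = -2*365 - 5*(-395) = 1245

1245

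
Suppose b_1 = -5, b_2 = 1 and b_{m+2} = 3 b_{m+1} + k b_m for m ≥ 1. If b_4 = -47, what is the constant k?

b_3 = 3 - 5k
b_4 = 9 - 14k
So 9 - 14k = -47, giving k = 4.

4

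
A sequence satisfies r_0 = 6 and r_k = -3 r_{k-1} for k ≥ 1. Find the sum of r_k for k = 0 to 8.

r_1 = -3(6) = -18
r_2 = -3(-18) = 54
r_3 = -3(54) = -162
r_4 = -3(-162) = 486
r_5 = -3(486) = -1458
r_6 = -3(-1458) = 4374
r_7 = -3(4374) = -13122
r_8 = -3(-13122) = 39366
Sum = 6 + (-18) + 54 + (-162) + 486 + (-1458) + 4374 + (-13122) + 39366 = 29526

29526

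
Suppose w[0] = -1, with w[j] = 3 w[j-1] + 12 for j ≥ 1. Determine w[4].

w[1] = 3·(-1) + 12 = 9
w[2] = 3·9 + 12 = 39
w[3] = 3·39 + 12 = 129
w[4] = 3·129 + 12 = 399

399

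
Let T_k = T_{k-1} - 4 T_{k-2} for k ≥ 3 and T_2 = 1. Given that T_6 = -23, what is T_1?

-1

Let T_1 = v.
T_3 = 1 - 4v
T_4 = -3 - 4v
T_5 = -7 + 12v
T_6 = 5 + 28v
So 5 + 28v = -23, giving v = -1.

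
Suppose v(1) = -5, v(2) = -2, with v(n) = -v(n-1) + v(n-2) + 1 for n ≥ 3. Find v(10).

25

v(3) = -(-2) + (-5) + 1 = -2
v(4) = -(-2) + (-2) + 1 = 1
v(5) = -1 + (-2) + 1 = -2
v(6) = -(-2) + 1 + 1 = 4
v(7) = -4 + (-2) + 1 = -5
v(8) = -(-5) + 4 + 1 = 10
v(9) = -10 + (-5) + 1 = -14
v(10) = -(-14) + 10 + 1 = 25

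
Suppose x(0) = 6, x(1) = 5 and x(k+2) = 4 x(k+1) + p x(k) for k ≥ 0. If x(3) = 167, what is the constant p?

3

x(2) = 20 + 6p
x(3) = 80 + 29p
So 80 + 29p = 167, giving p = 3.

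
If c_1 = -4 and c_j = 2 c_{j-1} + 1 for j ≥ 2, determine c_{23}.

-12582913

The fixed point is 1/(1 - 2) = -1, so c_j + 1 = 2(c_{j-1} + 1).
Hence c_j = -3·2^{j-1} - 1.
c_{23} = -3·2^{22} - 1 = -3·4194304 - 1 = -12582913.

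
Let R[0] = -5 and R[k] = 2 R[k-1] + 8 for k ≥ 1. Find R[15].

98296

The fixed point is 8/(1 - 2) = -8, so R[k] + 8 = 2(R[k-1] + 8).
Hence R[k] = 3·2^k - 8.
R[15] = 3·2^{15} - 8 = 3·32768 - 8 = 98296.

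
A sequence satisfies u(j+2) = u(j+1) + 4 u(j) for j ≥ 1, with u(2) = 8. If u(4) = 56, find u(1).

4

Let u(1) = x.
u(3) = 8 + 4x
u(4) = 40 + 4x
So 40 + 4x = 56, giving x = 4.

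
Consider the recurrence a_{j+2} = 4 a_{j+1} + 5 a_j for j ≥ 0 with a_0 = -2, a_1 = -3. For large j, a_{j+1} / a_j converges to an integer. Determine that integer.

5

The characteristic equation is r^2 - 4r - 5 = 0, which factors as (r - 5)(r + 1) = 0.
So the roots are 5 and -1. Since |5| > |-1| and the coefficient of 5^j is non-zero, the ratio tends to 5.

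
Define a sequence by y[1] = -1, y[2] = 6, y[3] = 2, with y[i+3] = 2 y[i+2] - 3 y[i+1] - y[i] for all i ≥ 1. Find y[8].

253

y[4] = 2(2) - 3(6) - (-1) = -13
y[5] = 2(-13) - 3(2) - 6 = -38
y[6] = 2(-38) - 3(-13) - 2 = -39
y[7] = 2(-39) - 3(-38) - (-13) = 49
y[8] = 2(49) - 3(-39) - (-38) = 253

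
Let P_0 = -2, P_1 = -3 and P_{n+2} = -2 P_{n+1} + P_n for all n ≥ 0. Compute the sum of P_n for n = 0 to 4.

14

P_2 = -2(-3) + (-2) = 4
P_3 = -2(4) + (-3) = -11
P_4 = -2(-11) + 4 = 26
Sum = (-2) + (-3) + 4 + (-11) + 26 = 14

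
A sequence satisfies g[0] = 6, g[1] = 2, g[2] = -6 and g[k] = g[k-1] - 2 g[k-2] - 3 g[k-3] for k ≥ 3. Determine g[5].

52

g[3] = (-6) - 2(2) - 3(6) = -28
g[4] = (-28) - 2(-6) - 3(2) = -22
g[5] = (-22) - 2(-28) - 3(-6) = 52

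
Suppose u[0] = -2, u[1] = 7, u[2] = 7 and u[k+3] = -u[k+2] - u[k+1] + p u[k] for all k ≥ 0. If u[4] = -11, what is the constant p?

u[3] = -14 - 2p
u[4] = 7 + 9p
So 7 + 9p = -11, giving p = -2.

-2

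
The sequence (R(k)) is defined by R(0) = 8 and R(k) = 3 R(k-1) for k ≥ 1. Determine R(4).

648

R(1) = 3(8) = 24
R(2) = 3(24) = 72
R(3) = 3(72) = 216
R(4) = 3(216) = 648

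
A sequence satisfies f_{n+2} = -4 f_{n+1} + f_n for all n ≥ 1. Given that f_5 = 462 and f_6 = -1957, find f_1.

6

Rearranging, f_{n-2} = f_n + 4 f_{n-1}.
f_4 = -1957 + 4·462 = -109
f_3 = 462 + 4·(-109) = 26
f_2 = -109 + 4·26 = -5
f_1 = 26 + 4·(-5) = 6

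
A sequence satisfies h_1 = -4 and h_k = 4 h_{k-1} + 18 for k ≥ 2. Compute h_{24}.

140737488355322

The fixed point is 18/(1 - 4) = -6, so h_k + 6 = 4(h_{k-1} + 6).
Hence h_k = 2·4^{k-1} - 6.
h_{24} = 2·4^{23} - 6 = 2·70368744177664 - 6 = 140737488355322.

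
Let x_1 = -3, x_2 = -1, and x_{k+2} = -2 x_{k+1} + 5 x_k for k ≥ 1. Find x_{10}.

x_3 = -2(-1) + 5(-3) = -13
x_4 = -2(-13) + 5(-1) = 21
x_5 = -2(21) + 5(-13) = -107
x_6 = -2(-107) + 5(21) = 319
x_7 = -2(319) + 5(-107) = -1173
x_8 = -2(-1173) + 5(319) = 3941
x_9 = -2(3941) + 5(-1173) = -13747
x_{10} = -2(-13747) + 5(3941) = 47199

47199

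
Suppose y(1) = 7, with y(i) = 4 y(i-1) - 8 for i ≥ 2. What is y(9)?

283992

y(2) = 4(7) - 8 = 20
y(3) = 4(20) - 8 = 72
y(4) = 4(72) - 8 = 280
y(5) = 4(280) - 8 = 1112
y(6) = 4(1112) - 8 = 4440
y(7) = 4(4440) - 8 = 17752
y(8) = 4(17752) - 8 = 71000
y(9) = 4(71000) - 8 = 283992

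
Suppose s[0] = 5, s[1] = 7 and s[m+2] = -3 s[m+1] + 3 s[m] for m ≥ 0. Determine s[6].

s[2] = -3(7) + 3(5) = -6
s[3] = -3(-6) + 3(7) = 39
s[4] = -3(39) + 3(-6) = -135
s[5] = -3(-135) + 3(39) = 522
s[6] = -3(522) + 3(-135) = -1971

-1971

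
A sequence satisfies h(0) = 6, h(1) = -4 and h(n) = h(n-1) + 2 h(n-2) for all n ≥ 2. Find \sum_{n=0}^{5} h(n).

h(2) = (-4) + 2*6 = 8
h(3) = 8 + 2*(-4) = 0
h(4) = 0 + 2*8 = 16
h(5) = 16 + 2*0 = 16
Sum = 6 + (-4) + 8 + 0 + 16 + 16 = 42

42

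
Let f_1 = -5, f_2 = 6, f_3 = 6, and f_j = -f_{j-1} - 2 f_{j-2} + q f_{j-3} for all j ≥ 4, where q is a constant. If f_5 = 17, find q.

f_4 = -18 - 5q
f_5 = 6 + 11q
So 6 + 11q = 17, giving q = 1.

1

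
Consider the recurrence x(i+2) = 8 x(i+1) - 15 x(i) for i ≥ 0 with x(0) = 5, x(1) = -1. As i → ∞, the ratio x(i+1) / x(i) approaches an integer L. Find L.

5

The characteristic equation is r^2 - 8r + 15 = 0, which factors as (r - 5)(r - 3) = 0.
So the roots are 5 and 3. Since |5| > |3| and the coefficient of 5^i is non-zero, the ratio tends to 5.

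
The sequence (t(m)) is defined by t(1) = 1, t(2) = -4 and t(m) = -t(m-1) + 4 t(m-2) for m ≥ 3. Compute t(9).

2488

t(3) = -(-4) + 4(1) = 8
t(4) = -8 + 4(-4) = -24
t(5) = -(-24) + 4(8) = 56
t(6) = -56 + 4(-24) = -152
t(7) = -(-152) + 4(56) = 376
t(8) = -376 + 4(-152) = -984
t(9) = -(-984) + 4(376) = 2488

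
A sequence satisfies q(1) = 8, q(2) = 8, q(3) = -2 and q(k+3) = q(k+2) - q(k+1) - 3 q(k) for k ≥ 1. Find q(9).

232

q(4) = (-2) - 8 - 3·8 = -34
q(5) = (-34) - (-2) - 3·8 = -56
q(6) = (-56) - (-34) - 3·(-2) = -16
q(7) = (-16) - (-56) - 3·(-34) = 142
q(8) = 142 - (-16) - 3·(-56) = 326
q(9) = 326 - 142 - 3·(-16) = 232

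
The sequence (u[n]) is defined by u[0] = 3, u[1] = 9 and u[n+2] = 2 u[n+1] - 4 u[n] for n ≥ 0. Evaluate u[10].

-4608

u[2] = 2·9 - 4·3 = 6
u[3] = 2·6 - 4·9 = -24
u[4] = 2·(-24) - 4·6 = -72
u[5] = 2·(-72) - 4·(-24) = -48
u[6] = 2·(-48) - 4·(-72) = 192
u[7] = 2·192 - 4·(-48) = 576
u[8] = 2·576 - 4·192 = 384
u[9] = 2·384 - 4·576 = -1536
u[10] = 2·(-1536) - 4·384 = -4608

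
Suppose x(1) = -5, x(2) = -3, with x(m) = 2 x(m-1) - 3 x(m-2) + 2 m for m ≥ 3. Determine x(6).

x(3) = 2(-3) - 3(-5) + 6 = 15
x(4) = 2(15) - 3(-3) + 8 = 47
x(5) = 2(47) - 3(15) + 10 = 59
x(6) = 2(59) - 3(47) + 12 = -11

-11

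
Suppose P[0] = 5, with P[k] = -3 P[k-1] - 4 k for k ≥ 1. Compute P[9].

-113187

P[1] = -3(5) - 4 = -19
P[2] = -3(-19) - 8 = 49
P[3] = -3(49) - 12 = -159
P[4] = -3(-159) - 16 = 461
P[5] = -3(461) - 20 = -1403
P[6] = -3(-1403) - 24 = 4185
P[7] = -3(4185) - 28 = -12583
P[8] = -3(-12583) - 32 = 37717
P[9] = -3(37717) - 36 = -113187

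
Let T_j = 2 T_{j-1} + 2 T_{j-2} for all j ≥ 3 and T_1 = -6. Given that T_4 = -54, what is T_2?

Let T_2 = w.
T_3 = -12 + 2w
T_4 = -24 + 6w
So -24 + 6w = -54, giving w = -5.

-5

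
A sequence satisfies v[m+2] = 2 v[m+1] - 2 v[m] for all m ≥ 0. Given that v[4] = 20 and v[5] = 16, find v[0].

Rearranging, v[m-2] = (v[m] - 2 v[m-1]) / -2.
v[3] = (16 - 2(20)) / -2 = -24/-2 = 12
v[2] = (20 - 2(12)) / -2 = -4/-2 = 2
v[1] = (12 - 2(2)) / -2 = 8/-2 = -4
v[0] = (2 - 2(-4)) / -2 = 10/-2 = -5

-5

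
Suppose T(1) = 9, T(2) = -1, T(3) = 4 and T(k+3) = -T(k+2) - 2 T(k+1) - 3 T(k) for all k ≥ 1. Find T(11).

T(4) = -4 - 2(-1) - 3(9) = -29
T(5) = -(-29) - 2(4) - 3(-1) = 24
T(6) = -24 - 2(-29) - 3(4) = 22
T(7) = -22 - 2(24) - 3(-29) = 17
T(8) = -17 - 2(22) - 3(24) = -133
T(9) = -(-133) - 2(17) - 3(22) = 33
T(10) = -33 - 2(-133) - 3(17) = 182
T(11) = -182 - 2(33) - 3(-133) = 151

151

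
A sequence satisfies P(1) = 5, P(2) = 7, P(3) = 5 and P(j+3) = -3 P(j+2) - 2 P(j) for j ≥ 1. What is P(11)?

65509

P(4) = -3(5) - 2(5) = -25
P(5) = -3(-25) - 2(7) = 61
P(6) = -3(61) - 2(5) = -193
P(7) = -3(-193) - 2(-25) = 629
P(8) = -3(629) - 2(61) = -2009
P(9) = -3(-2009) - 2(-193) = 6413
P(10) = -3(6413) - 2(629) = -20497
P(11) = -3(-20497) - 2(-2009) = 65509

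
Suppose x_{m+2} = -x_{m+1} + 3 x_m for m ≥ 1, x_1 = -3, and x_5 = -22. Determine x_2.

-2

Let x_2 = y.
x_3 = -9 - y
x_4 = 9 + 4y
x_5 = -36 - 7y
So -36 - 7y = -22, giving y = -2.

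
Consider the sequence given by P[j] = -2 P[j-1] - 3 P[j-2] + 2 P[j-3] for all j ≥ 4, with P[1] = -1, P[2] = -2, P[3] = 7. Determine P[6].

P[4] = -2(7) - 3(-2) + 2(-1) = -10
P[5] = -2(-10) - 3(7) + 2(-2) = -5
P[6] = -2(-5) - 3(-10) + 2(7) = 54

54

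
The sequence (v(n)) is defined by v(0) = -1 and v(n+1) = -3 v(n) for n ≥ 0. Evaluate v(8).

-6561

v(1) = -3*(-1) = 3
v(2) = -3*3 = -9
v(3) = -3*(-9) = 27
v(4) = -3*27 = -81
v(5) = -3*(-81) = 243
v(6) = -3*243 = -729
v(7) = -3*(-729) = 2187
v(8) = -3*2187 = -6561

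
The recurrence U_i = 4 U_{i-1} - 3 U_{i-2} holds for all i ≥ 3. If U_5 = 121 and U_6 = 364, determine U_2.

Rearranging, U_{i-2} = (U_i - 4 U_{i-1}) / -3.
U_4 = (364 - 4*121) / -3 = -120/-3 = 40
U_3 = (121 - 4*40) / -3 = -39/-3 = 13
U_2 = (40 - 4*13) / -3 = -12/-3 = 4

4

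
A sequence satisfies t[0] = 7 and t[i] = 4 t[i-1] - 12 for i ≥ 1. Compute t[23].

The fixed point is -12/(1 - 4) = 4, so t[i] - 4 = 4(t[i-1] - 4).
Hence t[i] = 3·4^i + 4.
t[23] = 3·4^{23} + 4 = 3·70368744177664 + 4 = 211106232532996.

211106232532996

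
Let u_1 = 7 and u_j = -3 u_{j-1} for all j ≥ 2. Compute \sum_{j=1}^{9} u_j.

u_2 = -3(7) = -21
u_3 = -3(-21) = 63
u_4 = -3(63) = -189
u_5 = -3(-189) = 567
u_6 = -3(567) = -1701
u_7 = -3(-1701) = 5103
u_8 = -3(5103) = -15309
u_9 = -3(-15309) = 45927
Sum = 7 + (-21) + 63 + (-189) + 567 + (-1701) + 5103 + (-15309) + 45927 = 34447

34447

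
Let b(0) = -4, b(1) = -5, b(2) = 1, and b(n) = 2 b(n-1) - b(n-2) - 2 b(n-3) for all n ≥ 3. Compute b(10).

b(3) = 2(1) - (-5) - 2(-4) = 15
b(4) = 2(15) - 1 - 2(-5) = 39
b(5) = 2(39) - 15 - 2(1) = 61
b(6) = 2(61) - 39 - 2(15) = 53
b(7) = 2(53) - 61 - 2(39) = -33
b(8) = 2(-33) - 53 - 2(61) = -241
b(9) = 2(-241) - (-33) - 2(53) = -555
b(10) = 2(-555) - (-241) - 2(-33) = -803

-803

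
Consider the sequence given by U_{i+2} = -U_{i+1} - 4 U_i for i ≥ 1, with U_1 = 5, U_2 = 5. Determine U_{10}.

U_3 = -5 - 4(5) = -25
U_4 = -(-25) - 4(5) = 5
U_5 = -5 - 4(-25) = 95
U_6 = -95 - 4(5) = -115
U_7 = -(-115) - 4(95) = -265
U_8 = -(-265) - 4(-115) = 725
U_9 = -725 - 4(-265) = 335
U_{10} = -335 - 4(725) = -3235

-3235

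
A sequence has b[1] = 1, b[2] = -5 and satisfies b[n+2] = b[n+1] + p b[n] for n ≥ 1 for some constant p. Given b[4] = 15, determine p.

b[3] = -5 + p
b[4] = -5 - 4p
So -5 - 4p = 15, giving p = -5.

-5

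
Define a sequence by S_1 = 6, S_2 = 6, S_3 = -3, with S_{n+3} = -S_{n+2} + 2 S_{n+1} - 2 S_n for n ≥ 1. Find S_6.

33

S_4 = -(-3) + 2*6 - 2*6 = 3
S_5 = -3 + 2*(-3) - 2*6 = -21
S_6 = -(-21) + 2*3 - 2*(-3) = 33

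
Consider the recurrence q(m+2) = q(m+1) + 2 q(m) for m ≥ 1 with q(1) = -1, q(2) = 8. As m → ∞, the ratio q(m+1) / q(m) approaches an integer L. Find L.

The characteristic equation is r^2 - r - 2 = 0, which factors as (r - 2)(r + 1) = 0.
So the roots are 2 and -1. Since |2| > |-1| and the coefficient of 2^m is non-zero, the ratio tends to 2.

2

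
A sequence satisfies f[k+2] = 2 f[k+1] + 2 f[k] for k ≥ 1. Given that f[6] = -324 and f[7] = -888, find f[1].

Rearranging, f[k-2] = (f[k] - 2 f[k-1]) / 2.
f[5] = (-888 - 2·(-324)) / 2 = -240/2 = -120
f[4] = (-324 - 2·(-120)) / 2 = -84/2 = -42
f[3] = (-120 - 2·(-42)) / 2 = -36/2 = -18
f[2] = (-42 - 2·(-18)) / 2 = -6/2 = -3
f[1] = (-18 - 2·(-3)) / 2 = -12/2 = -6

-6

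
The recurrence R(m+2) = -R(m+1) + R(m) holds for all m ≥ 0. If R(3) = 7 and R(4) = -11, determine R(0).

Rearranging, R(m-2) = R(m) + R(m-1).
R(2) = -11 + 7 = -4
R(1) = 7 + (-4) = 3
R(0) = -4 + 3 = -1

-1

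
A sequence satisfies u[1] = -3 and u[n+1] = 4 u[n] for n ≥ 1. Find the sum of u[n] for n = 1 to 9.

-262143

u[2] = 4(-3) = -12
u[3] = 4(-12) = -48
u[4] = 4(-48) = -192
u[5] = 4(-192) = -768
u[6] = 4(-768) = -3072
u[7] = 4(-3072) = -12288
u[8] = 4(-12288) = -49152
u[9] = 4(-49152) = -196608
Sum = (-3) + (-12) + (-48) + (-192) + (-768) + (-3072) + (-12288) + (-49152) + (-196608) = -262143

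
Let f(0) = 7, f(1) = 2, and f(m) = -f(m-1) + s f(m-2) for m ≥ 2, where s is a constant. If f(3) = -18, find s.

f(2) = -2 + 7s
f(3) = 2 - 5s
So 2 - 5s = -18, giving s = 4.

4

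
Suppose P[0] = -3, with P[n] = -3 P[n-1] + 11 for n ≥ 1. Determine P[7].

12578

P[1] = -3*(-3) + 11 = 20
P[2] = -3*20 + 11 = -49
P[3] = -3*(-49) + 11 = 158
P[4] = -3*158 + 11 = -463
P[5] = -3*(-463) + 11 = 1400
P[6] = -3*1400 + 11 = -4189
P[7] = -3*(-4189) + 11 = 12578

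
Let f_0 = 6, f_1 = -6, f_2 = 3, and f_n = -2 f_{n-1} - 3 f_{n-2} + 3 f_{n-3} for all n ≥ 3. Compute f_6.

165

f_3 = -2*3 - 3*(-6) + 3*6 = 30
f_4 = -2*30 - 3*3 + 3*(-6) = -87
f_5 = -2*(-87) - 3*30 + 3*3 = 93
f_6 = -2*93 - 3*(-87) + 3*30 = 165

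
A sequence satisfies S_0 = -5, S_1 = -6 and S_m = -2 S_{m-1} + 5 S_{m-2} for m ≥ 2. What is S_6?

S_2 = -2·(-6) + 5·(-5) = -13
S_3 = -2·(-13) + 5·(-6) = -4
S_4 = -2·(-4) + 5·(-13) = -57
S_5 = -2·(-57) + 5·(-4) = 94
S_6 = -2·94 + 5·(-57) = -473

-473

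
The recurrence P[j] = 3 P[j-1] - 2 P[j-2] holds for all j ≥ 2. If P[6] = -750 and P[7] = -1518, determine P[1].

Rearranging, P[j-2] = (P[j] - 3 P[j-1]) / -2.
P[5] = (-1518 - 3·(-750)) / -2 = 732/-2 = -366
P[4] = (-750 - 3·(-366)) / -2 = 348/-2 = -174
P[3] = (-366 - 3·(-174)) / -2 = 156/-2 = -78
P[2] = (-174 - 3·(-78)) / -2 = 60/-2 = -30
P[1] = (-78 - 3·(-30)) / -2 = 12/-2 = -6

-6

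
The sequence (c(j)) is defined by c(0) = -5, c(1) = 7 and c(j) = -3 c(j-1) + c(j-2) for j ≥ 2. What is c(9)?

110425

c(2) = -3(7) + (-5) = -26
c(3) = -3(-26) + 7 = 85
c(4) = -3(85) + (-26) = -281
c(5) = -3(-281) + 85 = 928
c(6) = -3(928) + (-281) = -3065
c(7) = -3(-3065) + 928 = 10123
c(8) = -3(10123) + (-3065) = -33434
c(9) = -3(-33434) + 10123 = 110425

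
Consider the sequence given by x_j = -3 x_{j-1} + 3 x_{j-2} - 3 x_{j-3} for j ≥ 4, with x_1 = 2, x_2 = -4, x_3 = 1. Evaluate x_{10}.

x_4 = -3*1 + 3*(-4) - 3*2 = -21
x_5 = -3*(-21) + 3*1 - 3*(-4) = 78
x_6 = -3*78 + 3*(-21) - 3*1 = -300
x_7 = -3*(-300) + 3*78 - 3*(-21) = 1197
x_8 = -3*1197 + 3*(-300) - 3*78 = -4725
x_9 = -3*(-4725) + 3*1197 - 3*(-300) = 18666
x_{10} = -3*18666 + 3*(-4725) - 3*1197 = -73764

-73764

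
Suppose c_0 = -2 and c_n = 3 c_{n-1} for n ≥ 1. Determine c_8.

c_1 = 3(-2) = -6
c_2 = 3(-6) = -18
c_3 = 3(-18) = -54
c_4 = 3(-54) = -162
c_5 = 3(-162) = -486
c_6 = 3(-486) = -1458
c_7 = 3(-1458) = -4374
c_8 = 3(-4374) = -13122

-13122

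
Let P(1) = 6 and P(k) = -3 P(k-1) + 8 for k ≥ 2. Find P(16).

-57395626

The fixed point is 8/(1 + 3) = 2, so P(k) - 2 = -3(P(k-1) - 2).
Hence P(k) = 4·(-3)^{k-1} + 2.
P(16) = 4·(-3)^{15} + 2 = 4·-14348907 + 2 = -57395626.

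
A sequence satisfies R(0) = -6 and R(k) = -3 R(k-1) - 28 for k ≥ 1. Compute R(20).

The fixed point is -28/(1 + 3) = -7, so R(k) + 7 = -3(R(k-1) + 7).
Hence R(k) = 1·(-3)^k - 7.
R(20) = 1·(-3)^{20} - 7 = 1·3486784401 - 7 = 3486784394.

3486784394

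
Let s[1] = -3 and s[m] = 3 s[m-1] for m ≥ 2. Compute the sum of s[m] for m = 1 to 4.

-120

s[2] = 3*(-3) = -9
s[3] = 3*(-9) = -27
s[4] = 3*(-27) = -81
Sum = (-3) + (-9) + (-27) + (-81) = -120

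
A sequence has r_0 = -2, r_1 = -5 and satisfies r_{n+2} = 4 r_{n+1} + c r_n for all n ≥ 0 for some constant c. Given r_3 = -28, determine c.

r_2 = -20 - 2c
r_3 = -80 - 13c
So -80 - 13c = -28, giving c = -4.

-4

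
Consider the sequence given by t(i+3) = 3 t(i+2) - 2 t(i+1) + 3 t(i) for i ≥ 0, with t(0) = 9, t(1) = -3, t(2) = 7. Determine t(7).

t(3) = 3(7) - 2(-3) + 3(9) = 54
t(4) = 3(54) - 2(7) + 3(-3) = 139
t(5) = 3(139) - 2(54) + 3(7) = 330
t(6) = 3(330) - 2(139) + 3(54) = 874
t(7) = 3(874) - 2(330) + 3(139) = 2379

2379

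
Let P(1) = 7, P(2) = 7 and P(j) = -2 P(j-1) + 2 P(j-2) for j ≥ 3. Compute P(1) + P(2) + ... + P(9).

-1204

P(3) = -2*7 + 2*7 = 0
P(4) = -2*0 + 2*7 = 14
P(5) = -2*14 + 2*0 = -28
P(6) = -2*(-28) + 2*14 = 84
P(7) = -2*84 + 2*(-28) = -224
P(8) = -2*(-224) + 2*84 = 616
P(9) = -2*616 + 2*(-224) = -1680
Sum = 7 + 7 + 0 + 14 + (-28) + 84 + (-224) + 616 + (-1680) = -1204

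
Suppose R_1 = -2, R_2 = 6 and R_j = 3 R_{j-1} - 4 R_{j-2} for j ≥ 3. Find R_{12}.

R_3 = 3·6 - 4·(-2) = 26
R_4 = 3·26 - 4·6 = 54
R_5 = 3·54 - 4·26 = 58
R_6 = 3·58 - 4·54 = -42
R_7 = 3·(-42) - 4·58 = -358
R_8 = 3·(-358) - 4·(-42) = -906
R_9 = 3·(-906) - 4·(-358) = -1286
R_{10} = 3·(-1286) - 4·(-906) = -234
R_{11} = 3·(-234) - 4·(-1286) = 4442
R_{12} = 3·4442 - 4·(-234) = 14262

14262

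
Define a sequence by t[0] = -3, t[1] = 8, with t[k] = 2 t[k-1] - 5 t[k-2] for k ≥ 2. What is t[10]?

-17849

t[2] = 2(8) - 5(-3) = 31
t[3] = 2(31) - 5(8) = 22
t[4] = 2(22) - 5(31) = -111
t[5] = 2(-111) - 5(22) = -332
t[6] = 2(-332) - 5(-111) = -109
t[7] = 2(-109) - 5(-332) = 1442
t[8] = 2(1442) - 5(-109) = 3429
t[9] = 2(3429) - 5(1442) = -352
t[10] = 2(-352) - 5(3429) = -17849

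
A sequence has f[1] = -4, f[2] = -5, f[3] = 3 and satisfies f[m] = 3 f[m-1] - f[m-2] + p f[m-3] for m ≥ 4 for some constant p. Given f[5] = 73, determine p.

-2

f[4] = 14 - 4p
f[5] = 39 - 17p
So 39 - 17p = 73, giving p = -2.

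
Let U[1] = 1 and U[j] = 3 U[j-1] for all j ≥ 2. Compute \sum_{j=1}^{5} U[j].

121

U[2] = 3(1) = 3
U[3] = 3(3) = 9
U[4] = 3(9) = 27
U[5] = 3(27) = 81
Sum = 1 + 3 + 9 + 27 + 81 = 121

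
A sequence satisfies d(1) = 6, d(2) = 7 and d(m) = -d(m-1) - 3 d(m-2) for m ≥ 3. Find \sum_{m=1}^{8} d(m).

d(3) = -7 - 3·6 = -25
d(4) = -(-25) - 3·7 = 4
d(5) = -4 - 3·(-25) = 71
d(6) = -71 - 3·4 = -83
d(7) = -(-83) - 3·71 = -130
d(8) = -(-130) - 3·(-83) = 379
Sum = 6 + 7 + (-25) + 4 + 71 + (-83) + (-130) + 379 = 229

229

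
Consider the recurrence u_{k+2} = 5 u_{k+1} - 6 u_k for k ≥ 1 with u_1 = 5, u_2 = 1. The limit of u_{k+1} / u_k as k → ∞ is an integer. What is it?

3

The characteristic equation is r^2 - 5r + 6 = 0, which factors as (r - 3)(r - 2) = 0.
So the roots are 3 and 2. Since |3| > |2| and the coefficient of 3^k is non-zero, the ratio tends to 3.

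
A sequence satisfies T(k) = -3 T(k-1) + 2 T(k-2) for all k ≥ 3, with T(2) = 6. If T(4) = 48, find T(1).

3

Let T(1) = w.
T(3) = -18 + 2w
T(4) = 66 - 6w
So 66 - 6w = 48, giving w = 3.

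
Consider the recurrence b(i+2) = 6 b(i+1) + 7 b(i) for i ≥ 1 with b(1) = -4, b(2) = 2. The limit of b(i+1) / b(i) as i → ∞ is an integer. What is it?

7

The characteristic equation is r^2 - 6r - 7 = 0, which factors as (r - 7)(r + 1) = 0.
So the roots are 7 and -1. Since |7| > |-1| and the coefficient of 7^i is non-zero, the ratio tends to 7.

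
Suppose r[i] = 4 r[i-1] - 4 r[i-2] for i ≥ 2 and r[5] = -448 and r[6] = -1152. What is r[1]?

Rearranging, r[i-2] = (r[i] - 4 r[i-1]) / -4.
r[4] = (-1152 - 4(-448)) / -4 = 640/-4 = -160
r[3] = (-448 - 4(-160)) / -4 = 192/-4 = -48
r[2] = (-160 - 4(-48)) / -4 = 32/-4 = -8
r[1] = (-48 - 4(-8)) / -4 = -16/-4 = 4

4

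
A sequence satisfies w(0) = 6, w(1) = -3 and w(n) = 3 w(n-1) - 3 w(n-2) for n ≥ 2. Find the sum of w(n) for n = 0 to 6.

w(2) = 3·(-3) - 3·6 = -27
w(3) = 3·(-27) - 3·(-3) = -72
w(4) = 3·(-72) - 3·(-27) = -135
w(5) = 3·(-135) - 3·(-72) = -189
w(6) = 3·(-189) - 3·(-135) = -162
Sum = 6 + (-3) + (-27) + (-72) + (-135) + (-189) + (-162) = -582

-582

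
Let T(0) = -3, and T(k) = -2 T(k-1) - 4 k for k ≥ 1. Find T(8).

-552

T(1) = -2(-3) - 4 = 2
T(2) = -2(2) - 8 = -12
T(3) = -2(-12) - 12 = 12
T(4) = -2(12) - 16 = -40
T(5) = -2(-40) - 20 = 60
T(6) = -2(60) - 24 = -144
T(7) = -2(-144) - 28 = 260
T(8) = -2(260) - 32 = -552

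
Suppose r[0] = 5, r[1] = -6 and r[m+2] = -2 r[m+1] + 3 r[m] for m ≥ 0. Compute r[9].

-54126

r[2] = -2·(-6) + 3·5 = 27
r[3] = -2·27 + 3·(-6) = -72
r[4] = -2·(-72) + 3·27 = 225
r[5] = -2·225 + 3·(-72) = -666
r[6] = -2·(-666) + 3·225 = 2007
r[7] = -2·2007 + 3·(-666) = -6012
r[8] = -2·(-6012) + 3·2007 = 18045
r[9] = -2·18045 + 3·(-6012) = -54126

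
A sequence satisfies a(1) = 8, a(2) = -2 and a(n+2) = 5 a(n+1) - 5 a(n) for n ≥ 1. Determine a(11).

a(3) = 5(-2) - 5(8) = -50
a(4) = 5(-50) - 5(-2) = -240
a(5) = 5(-240) - 5(-50) = -950
a(6) = 5(-950) - 5(-240) = -3550
a(7) = 5(-3550) - 5(-950) = -13000
a(8) = 5(-13000) - 5(-3550) = -47250
a(9) = 5(-47250) - 5(-13000) = -171250
a(10) = 5(-171250) - 5(-47250) = -620000
a(11) = 5(-620000) - 5(-171250) = -2243750

-2243750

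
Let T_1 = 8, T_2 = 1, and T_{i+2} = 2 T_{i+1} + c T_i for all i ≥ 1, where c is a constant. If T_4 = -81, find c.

-5

T_3 = 2 + 8c
T_4 = 4 + 17c
So 4 + 17c = -81, giving c = -5.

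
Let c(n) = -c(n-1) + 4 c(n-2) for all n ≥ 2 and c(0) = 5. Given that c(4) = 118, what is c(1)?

Let c(1) = y.
c(2) = 20 - y
c(3) = -20 + 5y
c(4) = 100 - 9y
So 100 - 9y = 118, giving y = -2.

-2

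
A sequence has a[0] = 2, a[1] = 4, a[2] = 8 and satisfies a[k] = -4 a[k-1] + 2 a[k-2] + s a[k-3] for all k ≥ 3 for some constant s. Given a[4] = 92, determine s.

5

a[3] = -24 + 2s
a[4] = 112 - 4s
So 112 - 4s = 92, giving s = 5.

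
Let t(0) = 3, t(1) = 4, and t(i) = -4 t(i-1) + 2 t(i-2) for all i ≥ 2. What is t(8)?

-83152

t(2) = -4·4 + 2·3 = -10
t(3) = -4·(-10) + 2·4 = 48
t(4) = -4·48 + 2·(-10) = -212
t(5) = -4·(-212) + 2·48 = 944
t(6) = -4·944 + 2·(-212) = -4200
t(7) = -4·(-4200) + 2·944 = 18688
t(8) = -4·18688 + 2·(-4200) = -83152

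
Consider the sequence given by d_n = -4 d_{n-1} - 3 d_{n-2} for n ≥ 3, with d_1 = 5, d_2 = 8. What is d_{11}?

-383807

d_3 = -4(8) - 3(5) = -47
d_4 = -4(-47) - 3(8) = 164
d_5 = -4(164) - 3(-47) = -515
d_6 = -4(-515) - 3(164) = 1568
d_7 = -4(1568) - 3(-515) = -4727
d_8 = -4(-4727) - 3(1568) = 14204
d_9 = -4(14204) - 3(-4727) = -42635
d_{10} = -4(-42635) - 3(14204) = 127928
d_{11} = -4(127928) - 3(-42635) = -383807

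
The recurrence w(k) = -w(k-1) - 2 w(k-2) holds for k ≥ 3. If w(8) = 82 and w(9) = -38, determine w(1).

Rearranging, w(k-2) = (w(k) + w(k-1)) / -2.
w(7) = (-38 + 82) / -2 = 44/-2 = -22
w(6) = (82 + (-22)) / -2 = 60/-2 = -30
w(5) = (-22 + (-30)) / -2 = -52/-2 = 26
w(4) = (-30 + 26) / -2 = -4/-2 = 2
w(3) = (26 + 2) / -2 = 28/-2 = -14
w(2) = (2 + (-14)) / -2 = -12/-2 = 6
w(1) = (-14 + 6) / -2 = -8/-2 = 4

4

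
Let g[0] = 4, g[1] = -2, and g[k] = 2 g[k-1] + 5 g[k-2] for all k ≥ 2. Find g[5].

g[2] = 2(-2) + 5(4) = 16
g[3] = 2(16) + 5(-2) = 22
g[4] = 2(22) + 5(16) = 124
g[5] = 2(124) + 5(22) = 358

358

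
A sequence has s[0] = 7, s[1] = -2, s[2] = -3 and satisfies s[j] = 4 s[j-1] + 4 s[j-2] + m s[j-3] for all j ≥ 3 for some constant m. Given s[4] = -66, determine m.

1

s[3] = -20 + 7m
s[4] = -92 + 26m
So -92 + 26m = -66, giving m = 1.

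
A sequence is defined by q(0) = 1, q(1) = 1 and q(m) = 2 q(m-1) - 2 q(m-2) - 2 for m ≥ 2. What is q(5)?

q(2) = 2·1 - 2·1 - 2 = -2
q(3) = 2·(-2) - 2·1 - 2 = -8
q(4) = 2·(-8) - 2·(-2) - 2 = -14
q(5) = 2·(-14) - 2·(-8) - 2 = -14

-14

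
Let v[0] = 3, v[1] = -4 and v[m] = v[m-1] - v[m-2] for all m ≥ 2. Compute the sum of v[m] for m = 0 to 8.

v[2] = (-4) - 3 = -7
v[3] = (-7) - (-4) = -3
v[4] = (-3) - (-7) = 4
v[5] = 4 - (-3) = 7
v[6] = 7 - 4 = 3
v[7] = 3 - 7 = -4
v[8] = (-4) - 3 = -7
Sum = 3 + (-4) + (-7) + (-3) + 4 + 7 + 3 + (-4) + (-7) = -8

-8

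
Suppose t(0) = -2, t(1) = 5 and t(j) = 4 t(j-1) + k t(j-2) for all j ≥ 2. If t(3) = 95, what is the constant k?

t(2) = 20 - 2k
t(3) = 80 - 3k
So 80 - 3k = 95, giving k = -5.

-5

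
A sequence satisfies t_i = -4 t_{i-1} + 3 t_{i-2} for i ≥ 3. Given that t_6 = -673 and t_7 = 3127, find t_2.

Rearranging, t_{i-2} = (t_i + 4 t_{i-1}) / 3.
t_5 = (3127 + 4*(-673)) / 3 = 435/3 = 145
t_4 = (-673 + 4*145) / 3 = -93/3 = -31
t_3 = (145 + 4*(-31)) / 3 = 21/3 = 7
t_2 = (-31 + 4*7) / 3 = -3/3 = -1

-1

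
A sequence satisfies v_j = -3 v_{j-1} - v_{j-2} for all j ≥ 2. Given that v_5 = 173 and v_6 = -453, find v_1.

2

Rearranging, v_{j-2} = -(v_j + 3 v_{j-1}).
v_4 = -(-453 + 3(173)) = -66
v_3 = -(173 + 3(-66)) = 25
v_2 = -(-66 + 3(25)) = -9
v_1 = -(25 + 3(-9)) = 2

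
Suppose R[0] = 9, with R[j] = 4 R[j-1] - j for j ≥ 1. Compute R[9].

2242791

R[1] = 4*9 - 1 = 35
R[2] = 4*35 - 2 = 138
R[3] = 4*138 - 3 = 549
R[4] = 4*549 - 4 = 2192
R[5] = 4*2192 - 5 = 8763
R[6] = 4*8763 - 6 = 35046
R[7] = 4*35046 - 7 = 140177
R[8] = 4*140177 - 8 = 560700
R[9] = 4*560700 - 9 = 2242791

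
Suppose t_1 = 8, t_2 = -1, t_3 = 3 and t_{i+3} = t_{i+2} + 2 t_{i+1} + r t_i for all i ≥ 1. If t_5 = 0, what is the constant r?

-1

t_4 = 1 + 8r
t_5 = 7 + 7r
So 7 + 7r = 0, giving r = -1.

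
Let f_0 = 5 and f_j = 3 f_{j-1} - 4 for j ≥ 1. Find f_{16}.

129140165

The fixed point is -4/(1 - 3) = 2, so f_j - 2 = 3(f_{j-1} - 2).
Hence f_j = 3·3^j + 2.
f_{16} = 3·3^{16} + 2 = 3·43046721 + 2 = 129140165.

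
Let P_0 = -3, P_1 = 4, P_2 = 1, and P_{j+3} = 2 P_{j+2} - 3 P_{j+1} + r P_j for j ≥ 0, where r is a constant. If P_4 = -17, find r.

P_3 = -10 - 3r
P_4 = -23 - 2r
So -23 - 2r = -17, giving r = -3.

-3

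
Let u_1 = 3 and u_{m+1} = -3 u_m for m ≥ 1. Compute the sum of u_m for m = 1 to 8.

-4920

u_2 = -3(3) = -9
u_3 = -3(-9) = 27
u_4 = -3(27) = -81
u_5 = -3(-81) = 243
u_6 = -3(243) = -729
u_7 = -3(-729) = 2187
u_8 = -3(2187) = -6561
Sum = 3 + (-9) + 27 + (-81) + 243 + (-729) + 2187 + (-6561) = -4920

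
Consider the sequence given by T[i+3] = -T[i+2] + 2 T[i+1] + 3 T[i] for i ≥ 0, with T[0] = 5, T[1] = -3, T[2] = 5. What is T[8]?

-25

T[3] = -5 + 2·(-3) + 3·5 = 4
T[4] = -4 + 2·5 + 3·(-3) = -3
T[5] = -(-3) + 2·4 + 3·5 = 26
T[6] = -26 + 2·(-3) + 3·4 = -20
T[7] = -(-20) + 2·26 + 3·(-3) = 63
T[8] = -63 + 2·(-20) + 3·26 = -25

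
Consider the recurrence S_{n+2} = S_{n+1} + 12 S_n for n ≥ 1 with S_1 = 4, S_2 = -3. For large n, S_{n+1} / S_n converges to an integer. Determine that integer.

The characteristic equation is r^2 - r - 12 = 0, which factors as (r - 4)(r + 3) = 0.
So the roots are 4 and -3. Since |4| > |-3| and the coefficient of 4^n is non-zero, the ratio tends to 4.

4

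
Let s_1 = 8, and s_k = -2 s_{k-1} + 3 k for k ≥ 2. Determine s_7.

413

s_2 = -2(8) + 6 = -10
s_3 = -2(-10) + 9 = 29
s_4 = -2(29) + 12 = -46
s_5 = -2(-46) + 15 = 107
s_6 = -2(107) + 18 = -196
s_7 = -2(-196) + 21 = 413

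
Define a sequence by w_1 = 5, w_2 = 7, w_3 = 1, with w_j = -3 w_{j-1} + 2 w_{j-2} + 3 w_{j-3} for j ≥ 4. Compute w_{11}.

-86372

w_4 = -3·1 + 2·7 + 3·5 = 26
w_5 = -3·26 + 2·1 + 3·7 = -55
w_6 = -3·(-55) + 2·26 + 3·1 = 220
w_7 = -3·220 + 2·(-55) + 3·26 = -692
w_8 = -3·(-692) + 2·220 + 3·(-55) = 2351
w_9 = -3·2351 + 2·(-692) + 3·220 = -7777
w_{10} = -3·(-7777) + 2·2351 + 3·(-692) = 25957
w_{11} = -3·25957 + 2·(-7777) + 3·2351 = -86372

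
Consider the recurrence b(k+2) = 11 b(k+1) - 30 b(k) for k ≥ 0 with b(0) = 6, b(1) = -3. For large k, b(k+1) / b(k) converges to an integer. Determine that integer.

The characteristic equation is r^2 - 11r + 30 = 0, which factors as (r - 6)(r - 5) = 0.
So the roots are 6 and 5. Since |6| > |5| and the coefficient of 6^k is non-zero, the ratio tends to 6.

6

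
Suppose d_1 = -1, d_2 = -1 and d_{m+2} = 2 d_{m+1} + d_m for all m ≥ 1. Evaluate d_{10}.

d_3 = 2(-1) + (-1) = -3
d_4 = 2(-3) + (-1) = -7
d_5 = 2(-7) + (-3) = -17
d_6 = 2(-17) + (-7) = -41
d_7 = 2(-41) + (-17) = -99
d_8 = 2(-99) + (-41) = -239
d_9 = 2(-239) + (-99) = -577
d_{10} = 2(-577) + (-239) = -1393

-1393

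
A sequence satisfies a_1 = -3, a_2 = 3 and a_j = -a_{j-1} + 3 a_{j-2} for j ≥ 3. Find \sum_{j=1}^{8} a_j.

432

a_3 = -3 + 3(-3) = -12
a_4 = -(-12) + 3(3) = 21
a_5 = -21 + 3(-12) = -57
a_6 = -(-57) + 3(21) = 120
a_7 = -120 + 3(-57) = -291
a_8 = -(-291) + 3(120) = 651
Sum = (-3) + 3 + (-12) + 21 + (-57) + 120 + (-291) + 651 = 432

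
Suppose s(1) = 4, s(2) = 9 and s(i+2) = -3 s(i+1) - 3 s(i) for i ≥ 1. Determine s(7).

-108

s(3) = -3·9 - 3·4 = -39
s(4) = -3·(-39) - 3·9 = 90
s(5) = -3·90 - 3·(-39) = -153
s(6) = -3·(-153) - 3·90 = 189
s(7) = -3·189 - 3·(-153) = -108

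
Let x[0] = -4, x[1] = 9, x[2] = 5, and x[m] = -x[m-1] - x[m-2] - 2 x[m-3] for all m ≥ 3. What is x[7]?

5

x[3] = -5 - 9 - 2(-4) = -6
x[4] = -(-6) - 5 - 2(9) = -17
x[5] = -(-17) - (-6) - 2(5) = 13
x[6] = -13 - (-17) - 2(-6) = 16
x[7] = -16 - 13 - 2(-17) = 5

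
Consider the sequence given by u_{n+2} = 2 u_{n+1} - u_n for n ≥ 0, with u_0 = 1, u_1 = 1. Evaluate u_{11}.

1

u_2 = 2·1 - 1 = 1
u_3 = 2·1 - 1 = 1
u_4 = 2·1 - 1 = 1
u_5 = 2·1 - 1 = 1
u_6 = 2·1 - 1 = 1
u_7 = 2·1 - 1 = 1
u_8 = 2·1 - 1 = 1
u_9 = 2·1 - 1 = 1
u_{10} = 2·1 - 1 = 1
u_{11} = 2·1 - 1 = 1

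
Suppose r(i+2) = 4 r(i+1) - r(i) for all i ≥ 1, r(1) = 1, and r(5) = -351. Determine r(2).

Let r(2) = z.
r(3) = -1 + 4z
r(4) = -4 + 15z
r(5) = -15 + 56z
So -15 + 56z = -351, giving z = -6.

-6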